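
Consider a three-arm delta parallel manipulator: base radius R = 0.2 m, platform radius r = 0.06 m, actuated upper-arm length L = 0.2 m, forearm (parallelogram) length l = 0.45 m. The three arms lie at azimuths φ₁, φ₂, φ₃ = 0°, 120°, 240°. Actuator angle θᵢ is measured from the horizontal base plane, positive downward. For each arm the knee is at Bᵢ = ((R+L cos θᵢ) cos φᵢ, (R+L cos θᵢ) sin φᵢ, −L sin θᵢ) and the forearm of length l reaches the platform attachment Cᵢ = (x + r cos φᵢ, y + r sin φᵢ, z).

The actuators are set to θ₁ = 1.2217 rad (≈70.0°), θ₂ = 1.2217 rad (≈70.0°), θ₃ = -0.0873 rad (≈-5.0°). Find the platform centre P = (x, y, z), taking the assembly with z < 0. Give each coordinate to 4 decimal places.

(-0.1180, -0.2045, -0.4206)

φ1=0.0°: virtual centre (0.2084, 0.0000, -0.1879), radius l
arm 2 at φ=120.0°: e+L cos θ2 = 0.2084;  centre 2 = (-0.1042, 0.1805, -0.1879)
φ3=240.0°: virtual centre (-0.1696, -0.2938, 0.0174), radius l
|centre ₂|²−|centre ₁|² = 0.0000;  |centre ₃|²−|centre ₁|² = 0.0366
linear system: -0.6252x+0.3610y = 0.0000−0.0000z; -0.7561x+-0.5876y = 0.0366−0.4107z
Cramer: x(z) = -0.0207+0.2316z;  y(z) = -0.0358+0.4011z
sphere 1 gives Az²+Bz+C=0 with A=1.2145, B=0.2411, C=-0.1134;  B²−4AC=0.6092;  roots -0.4206, 0.2221;  negative root z = -0.4206
x = -0.1180, y = -0.2045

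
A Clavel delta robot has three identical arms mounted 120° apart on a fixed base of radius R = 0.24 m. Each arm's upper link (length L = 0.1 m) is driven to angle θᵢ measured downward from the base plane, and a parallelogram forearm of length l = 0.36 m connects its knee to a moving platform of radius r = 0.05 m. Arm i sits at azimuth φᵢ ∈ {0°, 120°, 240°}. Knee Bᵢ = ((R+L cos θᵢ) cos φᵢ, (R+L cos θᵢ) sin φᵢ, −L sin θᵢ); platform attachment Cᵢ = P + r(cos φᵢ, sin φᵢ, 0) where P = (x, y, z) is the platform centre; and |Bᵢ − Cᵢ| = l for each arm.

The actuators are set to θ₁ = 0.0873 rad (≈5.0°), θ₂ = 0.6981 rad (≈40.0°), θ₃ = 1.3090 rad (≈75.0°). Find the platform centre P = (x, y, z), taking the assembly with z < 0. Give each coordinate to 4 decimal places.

(0.0766, 0.0505, -0.2945)

arm 1 at φ=0.0°: e+L cos θ1 = 0.2896;  O1 = (0.2896, 0.0000, -0.0087)
arm 2 at φ=120.0°: e+L cos θ2 = 0.2666;  O2 = (-0.1333, 0.2309, -0.0643)
arm 3 at φ=240.0°: e+L cos θ3 = 0.2159;  O3 = (-0.1079, -0.1870, -0.0966)
|O₂|²−|O₁|² = -0.0087;  |O₃|²−|O₁|² = -0.0280
[-0.8458 0.4618 -0.1111]·P = -0.0087;  [-0.7951 -0.3739 -0.1757]·P = -0.0280
Cramer: x(z) = 0.0237-0.1795z;  y(z) = 0.0245-0.0882z
quadratic in z: (1.0400)z²+(0.1086)z+(-0.0582)=0, √Δ=0.5040 → z ∈ {-0.2945, 0.1901}; z = -0.2945 (taking z<0)
x = 0.0766, y = 0.0505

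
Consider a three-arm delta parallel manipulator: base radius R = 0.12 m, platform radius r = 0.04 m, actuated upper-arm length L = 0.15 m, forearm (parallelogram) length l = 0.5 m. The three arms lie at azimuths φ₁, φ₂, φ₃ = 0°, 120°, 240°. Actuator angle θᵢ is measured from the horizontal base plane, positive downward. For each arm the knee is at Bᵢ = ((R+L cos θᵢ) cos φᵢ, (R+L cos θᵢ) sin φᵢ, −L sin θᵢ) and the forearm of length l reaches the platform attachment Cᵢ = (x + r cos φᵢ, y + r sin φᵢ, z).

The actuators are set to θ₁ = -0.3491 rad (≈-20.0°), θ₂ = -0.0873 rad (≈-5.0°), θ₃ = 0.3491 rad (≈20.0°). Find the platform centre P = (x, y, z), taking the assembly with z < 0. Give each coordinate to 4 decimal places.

centre 1 = (0.2210·cos0.0°, 0.2210·sin0.0°, 0.0513) = (0.2210, 0.0000, 0.0513)
arm 2 at φ=120.0°: ρ2 = 0.2294;  centre 2 = (-0.1147, 0.1987, 0.0131)
arm 3 at φ=240.0°: ρ3 = 0.2210;  centre 3 = (-0.1105, -0.1914, -0.0513)
eliminate P² terms by subtracting sphere 1 from 2 and 3
[-0.6713 0.3974 -0.0765]·P = 0.0014;  [-0.6629 -0.3827 -0.2052]·P = 0.0000
det = 0.5203;  x = -0.0010+-0.2130z,  y = 0.0017+-0.1674z
quadratic in z: (1.0734)z²+(-0.0087)z+(-0.1981)=0, √Δ=0.9223 → z ∈ {-0.4256, 0.4337}; z = -0.4256 (taking z<0)
x = 0.0896, y = 0.0730

(0.0896, 0.0730, -0.4256)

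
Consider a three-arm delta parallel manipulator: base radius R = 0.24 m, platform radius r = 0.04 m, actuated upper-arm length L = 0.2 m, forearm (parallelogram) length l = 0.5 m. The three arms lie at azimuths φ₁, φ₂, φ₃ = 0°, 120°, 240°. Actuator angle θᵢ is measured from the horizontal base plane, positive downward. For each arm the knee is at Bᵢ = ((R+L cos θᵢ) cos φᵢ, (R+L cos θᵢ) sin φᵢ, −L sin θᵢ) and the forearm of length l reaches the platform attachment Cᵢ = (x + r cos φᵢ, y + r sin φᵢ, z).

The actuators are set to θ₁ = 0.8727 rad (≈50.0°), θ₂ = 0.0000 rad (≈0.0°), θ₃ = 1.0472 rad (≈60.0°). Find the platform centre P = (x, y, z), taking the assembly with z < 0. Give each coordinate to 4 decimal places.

(-0.0532, 0.1536, -0.4373)

arm 1 at φ=0.0°: ρ1 = 0.3286;  centre 1 = (0.3286, 0.0000, -0.1532)
φ2=120.0°: virtual centre (-0.2000, 0.3464, 0.0000), radius l
centre 3 = (0.3000·cos240.0°, 0.3000·sin240.0°, -0.1732) = (-0.1500, -0.2598, -0.1732)
subtract pairs → two planes through P
[-1.0571 0.6928 0.3064]·P = 0.0286;  [-0.9571 -0.5196 -0.0400]·P = -0.0114
Cramer: x(z) = -0.0057+0.1085z;  y(z) = 0.0325-0.2768z
into |P−centre ₁|² = l²: 1.0884z² + 0.2159z + -0.1137 = 0;  Δ = 0.5417;  z = -0.4373 or 0.2389 → z<0 root = -0.4373
x = -0.0532, y = 0.1536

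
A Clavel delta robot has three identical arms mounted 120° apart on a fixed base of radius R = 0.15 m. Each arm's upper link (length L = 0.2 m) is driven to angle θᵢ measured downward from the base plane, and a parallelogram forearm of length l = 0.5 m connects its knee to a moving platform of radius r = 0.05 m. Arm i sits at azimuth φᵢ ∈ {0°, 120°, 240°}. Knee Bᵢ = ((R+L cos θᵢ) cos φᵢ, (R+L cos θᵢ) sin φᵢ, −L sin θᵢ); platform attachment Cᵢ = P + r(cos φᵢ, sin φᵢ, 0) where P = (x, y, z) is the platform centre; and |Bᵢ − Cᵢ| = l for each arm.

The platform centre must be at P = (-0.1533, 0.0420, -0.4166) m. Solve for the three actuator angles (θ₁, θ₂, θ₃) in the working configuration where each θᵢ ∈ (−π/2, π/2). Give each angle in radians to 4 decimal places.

φ1=0.0° → target in arm frame (-0.1533, 0.0420)
  e−x'=0.2533;  (l²−L²−(e−x')²−y'²−z²)/2L = -0.0737
  θ1 = atan2(B,A) + arccos(C/0.4876) = 0.6980
rotate P by −φ2: (0.1130, 0.1118, -0.4166)
  A=-0.0130, B=-0.4166, C=(l²−L²−A²−y'²−z²)/(2L)=0.0595
  θ2 = atan2(B,A) + arccos(C/0.4168) = -0.1744
arm 3 (φ=240.0°): x'=0.0403, y'=-0.1538
  A cos θ + B sin θ = C:  0.0597·cos θ + -0.4166·sin θ = 0.0231
  γ=atan2(-0.4166,0.0597)=-1.4284;  ψ=arccos(0.0549)=1.5159;  θ3=γ+ψ≈0.0875

θ₁ = 0.6980, θ₂ = -0.1744, θ₃ = 0.0875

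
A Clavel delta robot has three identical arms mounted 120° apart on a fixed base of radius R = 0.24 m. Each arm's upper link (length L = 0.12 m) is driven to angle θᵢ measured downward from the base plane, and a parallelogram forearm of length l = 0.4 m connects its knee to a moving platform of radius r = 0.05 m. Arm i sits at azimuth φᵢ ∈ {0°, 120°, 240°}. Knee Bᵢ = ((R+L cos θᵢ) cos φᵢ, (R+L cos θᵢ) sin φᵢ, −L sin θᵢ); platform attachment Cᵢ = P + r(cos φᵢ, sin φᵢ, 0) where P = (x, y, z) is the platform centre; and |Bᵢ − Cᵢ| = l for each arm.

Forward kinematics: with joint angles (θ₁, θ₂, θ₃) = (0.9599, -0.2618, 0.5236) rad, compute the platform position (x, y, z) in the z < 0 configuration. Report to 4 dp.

φ1=0.0°: virtual centre (0.2588, 0.0000, -0.0983), radius l
φ2=120.0°: virtual centre (-0.1530, 0.2649, 0.0311), radius l
arm 3 at φ=240.0°: (R−r)+L cos θ3 = 0.2939;  O3 = (-0.1470, -0.2545, -0.0600)
eliminate P² terms by subtracting sphere 1 from 2 and 3
linear system: -0.8236x+0.5299y = 0.0179−0.2587z; -0.8116x+-0.5091y = 0.0133−0.0766z
det = 0.8493;  x = -0.0190+0.2029z,  y = 0.0042+-0.1729z
into |P−O₁|² = l²: 1.0711z² + 0.0824z + -0.0731 = 0;  Δ = 0.3200;  z = -0.3025 or 0.2256 → z<0 root = -0.3025
x = -0.0804, y = 0.0565

(-0.0804, 0.0565, -0.3025)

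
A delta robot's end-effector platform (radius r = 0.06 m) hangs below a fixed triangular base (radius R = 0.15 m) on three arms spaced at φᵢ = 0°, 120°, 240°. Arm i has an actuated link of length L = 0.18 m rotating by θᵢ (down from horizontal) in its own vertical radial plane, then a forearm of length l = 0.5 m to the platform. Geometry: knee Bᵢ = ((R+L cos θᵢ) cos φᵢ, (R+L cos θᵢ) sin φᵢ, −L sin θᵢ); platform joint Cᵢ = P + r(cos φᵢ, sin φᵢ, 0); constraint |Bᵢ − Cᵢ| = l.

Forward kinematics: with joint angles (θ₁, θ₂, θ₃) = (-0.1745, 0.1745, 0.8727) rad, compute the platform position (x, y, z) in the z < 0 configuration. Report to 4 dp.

(0.1472, 0.1376, -0.4342)

centre 1 = (0.2673·cos0.0°, 0.2673·sin0.0°, 0.0313) = (0.2673, 0.0000, 0.0313)
φ2=120.0°: virtual centre (-0.1336, 0.2315, -0.0313), radius l
centre 3 = (0.2057·cos240.0°, 0.2057·sin240.0°, -0.1379) = (-0.1028, -0.1781, -0.1379)
subtract pairs → two planes through P
plane₁₂: -0.8018x+0.4629y+-0.1250z = 0.0000
Cramer: x(z) = 0.0082-0.3201z;  y(z) = 0.0141-0.2844z
quadratic in z: (1.1834)z²+(0.0953)z+(-0.1817)=0, √Δ=0.9323 → z ∈ {-0.4342, 0.3536}; z = -0.4342 (taking z<0)
x = 0.1472, y = 0.1376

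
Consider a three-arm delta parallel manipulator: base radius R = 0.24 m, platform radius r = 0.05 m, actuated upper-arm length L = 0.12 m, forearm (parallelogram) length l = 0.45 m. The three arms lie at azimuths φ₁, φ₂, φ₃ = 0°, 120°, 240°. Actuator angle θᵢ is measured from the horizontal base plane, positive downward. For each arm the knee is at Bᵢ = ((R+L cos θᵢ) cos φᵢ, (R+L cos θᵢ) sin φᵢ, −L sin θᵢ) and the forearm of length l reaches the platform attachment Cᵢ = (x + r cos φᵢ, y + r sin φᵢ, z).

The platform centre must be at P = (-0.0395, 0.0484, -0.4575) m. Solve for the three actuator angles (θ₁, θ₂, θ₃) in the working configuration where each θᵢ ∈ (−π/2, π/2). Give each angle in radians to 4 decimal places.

rotate P by −φ1: (-0.0395, 0.0484, -0.4575)
  e−x'=0.2295;  (l²−L²−(e−x')²−y'²−z²)/2L = -0.3176
  γ=atan2(-0.4575,0.2295)=-1.1058;  ψ=arccos(-0.6205)=2.2401;  θ1=γ+ψ≈1.1343
rotate P by −φ2: (0.0617, 0.0100, -0.4575)
  e−x'=0.1283;  (l²−L²−(e−x')²−y'²−z²)/2L = -0.1574
  √(A²+B²)=0.4752;  θ2 = -1.2973+1.9084 ≈ 0.6111
rotate P by −φ3: (-0.0222, -0.0584, -0.4575)
  A cos θ + B sin θ = C:  0.2122·cos θ + -0.4575·sin θ = -0.2901
  γ=atan2(-0.4575,0.2122)=-1.1366;  ψ=arccos(-0.5753)=2.1838;  θ3=γ+ψ≈1.0472

θ₁ = 1.1343, θ₂ = 0.6111, θ₃ = 1.0472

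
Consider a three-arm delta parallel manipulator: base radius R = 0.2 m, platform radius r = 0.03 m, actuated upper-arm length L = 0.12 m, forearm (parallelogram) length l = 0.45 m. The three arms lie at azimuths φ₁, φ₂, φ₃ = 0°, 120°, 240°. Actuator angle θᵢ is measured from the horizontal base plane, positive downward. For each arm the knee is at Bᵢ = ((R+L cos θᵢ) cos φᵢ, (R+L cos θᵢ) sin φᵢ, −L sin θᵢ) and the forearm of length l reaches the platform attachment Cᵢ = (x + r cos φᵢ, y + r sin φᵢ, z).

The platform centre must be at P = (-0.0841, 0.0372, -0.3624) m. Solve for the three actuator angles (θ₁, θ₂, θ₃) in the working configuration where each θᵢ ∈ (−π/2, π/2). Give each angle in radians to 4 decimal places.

φ1=0.0° → target in arm frame (-0.0841, 0.0372)
  A cos θ + B sin θ = C:  0.2541·cos θ + -0.3624·sin θ = -0.0383
  γ=atan2(-0.3624,0.2541)=-0.9593;  ψ=arccos(-0.0865)=1.6574;  θ1=γ+ψ≈0.6981
φ2=120.0° → target in arm frame (0.0743, 0.0542)
  A cos θ + B sin θ = C:  0.0957·cos θ + -0.3624·sin θ = 0.1861
  √(A²+B²)=0.3748;  θ2 = -1.3125+1.0513 ≈ -0.2612
φ3=240.0° → target in arm frame (0.0098, -0.0914)
  A=0.1602, B=-0.3624, C=(l²−L²−A²−y'²−z²)/(2L)=0.0948
  γ=atan2(-0.3624,0.1602)=-1.1546;  ψ=arccos(0.2393)=1.3292;  θ3=γ+ψ≈0.1745

θ₁ = 0.6981, θ₂ = -0.2612, θ₃ = 0.1745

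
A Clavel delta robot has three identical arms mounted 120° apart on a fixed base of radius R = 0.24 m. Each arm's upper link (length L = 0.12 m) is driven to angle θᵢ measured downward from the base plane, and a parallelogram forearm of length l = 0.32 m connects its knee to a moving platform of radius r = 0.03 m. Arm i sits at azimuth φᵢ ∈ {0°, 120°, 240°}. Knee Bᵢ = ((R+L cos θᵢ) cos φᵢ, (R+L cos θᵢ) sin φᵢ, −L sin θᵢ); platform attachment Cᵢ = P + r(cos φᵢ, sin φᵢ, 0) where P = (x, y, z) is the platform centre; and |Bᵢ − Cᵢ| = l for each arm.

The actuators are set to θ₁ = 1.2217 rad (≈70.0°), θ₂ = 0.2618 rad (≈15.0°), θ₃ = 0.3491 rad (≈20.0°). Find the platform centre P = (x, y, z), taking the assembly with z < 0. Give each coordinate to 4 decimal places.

(-0.0661, 0.0038, -0.1554)

S1 = (0.2510·cos0.0°, 0.2510·sin0.0°, -0.1128) = (0.2510, 0.0000, -0.1128)
arm 2 at φ=120.0°: e+L cos θ2 = 0.3259;  S2 = (-0.1630, 0.2822, -0.0311)
arm 3 at φ=240.0°: e+L cos θ3 = 0.3228;  S3 = (-0.1614, -0.2795, -0.0410)
subtract pairs → two planes through P
plane₁₂: -0.8280x+0.5645y+0.1634z = 0.0314
det = 0.9285;  x = -0.0372+0.1856z,  y = 0.0011+-0.0173z
sphere 1 gives Az²+Bz+C=0 with A=1.0347, B=0.1185, C=-0.0066;  B²−4AC=0.0412;  roots -0.1554, 0.0409;  negative root z = -0.1554
x = -0.0661, y = 0.0038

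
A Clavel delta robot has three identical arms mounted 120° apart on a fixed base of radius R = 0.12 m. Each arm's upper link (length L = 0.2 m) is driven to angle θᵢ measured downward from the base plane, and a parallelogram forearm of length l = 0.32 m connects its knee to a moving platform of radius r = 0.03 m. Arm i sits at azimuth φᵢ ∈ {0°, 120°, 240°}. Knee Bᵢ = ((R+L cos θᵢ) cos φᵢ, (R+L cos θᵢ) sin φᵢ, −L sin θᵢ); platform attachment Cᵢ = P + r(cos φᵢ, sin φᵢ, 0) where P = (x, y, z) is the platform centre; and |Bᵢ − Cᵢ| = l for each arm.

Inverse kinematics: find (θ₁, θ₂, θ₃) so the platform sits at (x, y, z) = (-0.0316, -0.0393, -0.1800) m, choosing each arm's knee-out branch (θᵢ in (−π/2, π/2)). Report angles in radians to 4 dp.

rotate P by −φ1: (-0.0316, -0.0393, -0.1800)
  A cos θ + B sin θ = C:  0.1216·cos θ + -0.1800·sin θ = 0.0342
  √(A²+B²)=0.2172;  θ1 = -0.9767+1.4128 ≈ 0.4362
arm 2 (φ=120.0°): x'=-0.0182, y'=0.0470
  e−x'=0.1082;  (l²−L²−(e−x')²−y'²−z²)/2L = 0.0402
  √(A²+B²)=0.2100;  θ2 = -1.0294+1.3783 ≈ 0.3489
φ3=240.0° → target in arm frame (0.0498, -0.0077)
  A cos θ + B sin θ = C:  0.0402·cos θ + -0.1800·sin θ = 0.0708
  θ3 = atan2(B,A) + arccos(C/0.1844) = -0.1746

θ₁ = 0.4362, θ₂ = 0.3489, θ₃ = -0.1746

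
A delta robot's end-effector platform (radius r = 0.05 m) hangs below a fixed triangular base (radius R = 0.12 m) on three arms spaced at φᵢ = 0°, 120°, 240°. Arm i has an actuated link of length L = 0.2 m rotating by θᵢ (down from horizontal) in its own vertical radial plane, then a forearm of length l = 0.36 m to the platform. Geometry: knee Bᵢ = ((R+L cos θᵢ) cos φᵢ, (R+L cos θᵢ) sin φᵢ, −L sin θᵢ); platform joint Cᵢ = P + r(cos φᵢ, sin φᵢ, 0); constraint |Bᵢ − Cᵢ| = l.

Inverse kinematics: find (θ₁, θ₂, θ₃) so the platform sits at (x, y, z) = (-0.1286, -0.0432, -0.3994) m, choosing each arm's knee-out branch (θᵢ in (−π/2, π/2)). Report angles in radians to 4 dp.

φ1=0.0° → target in arm frame (-0.1286, -0.0432)
  A=0.1986, B=-0.3994, C=(l²−L²−A²−y'²−z²)/(2L)=-0.2781
  √(A²+B²)=0.4461;  θ1 = -1.1094+2.2439 ≈ 1.1345
arm 2 (φ=120.0°): x'=0.0269, y'=0.1330
  A=0.0431, B=-0.3994, C=(l²−L²−A²−y'²−z²)/(2L)=-0.2237
  θ2 = atan2(B,A) + arccos(C/0.4017) = 0.6980
rotate P by −φ3: (0.1017, -0.0898, -0.3994)
  A=-0.0317, B=-0.3994, C=(l²−L²−A²−y'²−z²)/(2L)=-0.1975
  θ3 = atan2(B,A) + arccos(C/0.4007) = 0.4361

θ₁ = 1.1345, θ₂ = 0.6980, θ₃ = 0.4361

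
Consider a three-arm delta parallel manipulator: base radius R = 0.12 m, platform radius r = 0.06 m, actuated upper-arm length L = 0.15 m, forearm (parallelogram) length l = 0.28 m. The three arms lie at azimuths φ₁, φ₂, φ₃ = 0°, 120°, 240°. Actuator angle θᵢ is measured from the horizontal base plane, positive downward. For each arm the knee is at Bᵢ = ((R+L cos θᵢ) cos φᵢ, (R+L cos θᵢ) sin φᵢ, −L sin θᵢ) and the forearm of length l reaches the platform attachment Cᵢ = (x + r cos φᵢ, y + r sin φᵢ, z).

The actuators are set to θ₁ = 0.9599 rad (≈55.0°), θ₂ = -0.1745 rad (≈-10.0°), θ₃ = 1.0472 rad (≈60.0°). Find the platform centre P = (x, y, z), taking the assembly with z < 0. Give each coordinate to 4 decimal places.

φ1=0.0°: virtual centre (0.1460, 0.0000, -0.1229), radius l
arm 2 at φ=120.0°: e+L cos θ2 = 0.2077;  O2 = (-0.1039, 0.1799, 0.0260)
O3 = (0.1350·cos240.0°, 0.1350·sin240.0°, -0.1299) = (-0.0675, -0.1169, -0.1299)
|O₂|²−|O₁|² = 0.0074;  |O₃|²−|O₁|² = -0.0013
[-0.4998 0.3598 0.2978]·P = 0.0074;  [-0.4271 -0.2338 -0.0141]·P = -0.0013
Cramer: x(z) = -0.0046+0.2387z;  y(z) = 0.0141-0.4962z
quadratic in z: (1.3032)z²+(0.1598)z+(-0.0404)=0, √Δ=0.4859 → z ∈ {-0.2477, 0.1251}; z = -0.2477 (taking z<0)
x = -0.0638, y = 0.1371

(-0.0638, 0.1371, -0.2477)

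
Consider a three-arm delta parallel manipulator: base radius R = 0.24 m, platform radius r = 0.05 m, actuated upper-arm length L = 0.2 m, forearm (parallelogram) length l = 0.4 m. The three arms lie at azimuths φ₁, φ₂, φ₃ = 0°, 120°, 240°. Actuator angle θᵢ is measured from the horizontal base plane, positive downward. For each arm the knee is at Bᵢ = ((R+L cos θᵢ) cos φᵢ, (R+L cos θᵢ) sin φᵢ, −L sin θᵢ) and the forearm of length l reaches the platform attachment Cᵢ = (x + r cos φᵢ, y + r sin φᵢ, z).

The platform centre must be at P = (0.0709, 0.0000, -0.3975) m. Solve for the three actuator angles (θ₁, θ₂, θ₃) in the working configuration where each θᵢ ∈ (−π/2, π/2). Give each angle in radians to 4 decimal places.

φ1=0.0° → target in arm frame (0.0709, 0.0000)
  A cos θ + B sin θ = C:  0.1191·cos θ + -0.3975·sin θ = -0.1305
  √(A²+B²)=0.4150;  θ1 = -1.2797+1.8907 ≈ 0.6110
arm 2 (φ=120.0°): x'=-0.0354, y'=-0.0614
  e−x'=0.2254;  (l²−L²−(e−x')²−y'²−z²)/2L = -0.2315
  √(A²+B²)=0.4570;  θ2 = -1.0549+2.1020 ≈ 1.0472
arm 3 (φ=240.0°): x'=-0.0355, y'=0.0614
  A=0.2255, B=-0.3975, C=(l²−L²−A²−y'²−z²)/(2L)=-0.2315
  γ=atan2(-0.3975,0.2255)=-1.0549;  ψ=arccos(-0.5066)=2.1020;  θ3=γ+ψ≈1.0472

θ₁ = 0.6110, θ₂ = 1.0472, θ₃ = 1.0472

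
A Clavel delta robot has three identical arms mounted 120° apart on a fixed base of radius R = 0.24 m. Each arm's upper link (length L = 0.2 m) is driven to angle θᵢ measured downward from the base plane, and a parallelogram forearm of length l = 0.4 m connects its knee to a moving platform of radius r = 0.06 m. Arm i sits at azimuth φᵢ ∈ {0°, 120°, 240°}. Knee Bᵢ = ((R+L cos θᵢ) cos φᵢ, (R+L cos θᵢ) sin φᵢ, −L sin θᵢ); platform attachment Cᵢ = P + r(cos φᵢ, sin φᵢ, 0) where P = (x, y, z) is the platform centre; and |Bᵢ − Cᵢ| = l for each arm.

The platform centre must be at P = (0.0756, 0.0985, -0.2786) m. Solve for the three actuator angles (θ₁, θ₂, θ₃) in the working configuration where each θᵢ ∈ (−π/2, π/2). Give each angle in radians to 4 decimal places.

θ₁ = 0.1745, θ₂ = 0.3492, θ₃ = 1.1344

φ1=0.0° → target in arm frame (0.0756, 0.0985)
  A cos θ + B sin θ = C:  0.1044·cos θ + -0.2786·sin θ = 0.0545
  √(A²+B²)=0.2975;  θ1 = -1.2123+1.3867 ≈ 0.1745
arm 2 (φ=120.0°): x'=0.0475, y'=-0.1147
  e−x'=0.1325;  (l²−L²−(e−x')²−y'²−z²)/2L = 0.0292
  γ=atan2(-0.2786,0.1325)=-1.1269;  ψ=arccos(0.0945)=1.4761;  θ2=γ+ψ≈0.3492
arm 3 (φ=240.0°): x'=-0.1231, y'=0.0162
  A=0.3031, B=-0.2786, C=(l²−L²−A²−y'²−z²)/(2L)=-0.1244
  θ3 = atan2(B,A) + arccos(C/0.4117) = 1.1344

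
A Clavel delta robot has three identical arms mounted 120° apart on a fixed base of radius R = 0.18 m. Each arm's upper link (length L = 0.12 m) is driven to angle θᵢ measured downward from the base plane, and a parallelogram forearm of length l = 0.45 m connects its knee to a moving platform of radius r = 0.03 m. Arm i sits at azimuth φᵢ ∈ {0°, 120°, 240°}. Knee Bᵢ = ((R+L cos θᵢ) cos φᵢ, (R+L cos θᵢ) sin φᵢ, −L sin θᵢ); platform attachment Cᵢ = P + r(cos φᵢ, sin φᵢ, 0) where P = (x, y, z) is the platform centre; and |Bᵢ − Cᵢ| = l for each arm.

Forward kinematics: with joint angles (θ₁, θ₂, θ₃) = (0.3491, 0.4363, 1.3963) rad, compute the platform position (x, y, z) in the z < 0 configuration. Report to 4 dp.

(0.0831, 0.1241, -0.4345)

arm 1 at φ=0.0°: e+L cos θ1 = 0.2628;  centre 1 = (0.2628, 0.0000, -0.0410)
centre 2 = (0.2588·cos120.0°, 0.2588·sin120.0°, -0.0507) = (-0.1294, 0.2241, -0.0507)
φ3=240.0°: virtual centre (-0.0854, -0.1479, -0.1182), radius l
eliminate P² terms by subtracting sphere 1 from 2 and 3
linear system: -0.7843x+0.4482y = -0.0012−-0.0193z; -0.6964x+-0.2959y = -0.0276−-0.1543z
Cramer: x(z) = 0.0234-0.1376z;  y(z) = 0.0382-0.1976z
quadratic in z: (1.0580)z²+(0.1329)z+(-0.1420)=0, √Δ=0.7866 → z ∈ {-0.4345, 0.3090}; z = -0.4345 (taking z<0)
x = 0.0831, y = 0.1241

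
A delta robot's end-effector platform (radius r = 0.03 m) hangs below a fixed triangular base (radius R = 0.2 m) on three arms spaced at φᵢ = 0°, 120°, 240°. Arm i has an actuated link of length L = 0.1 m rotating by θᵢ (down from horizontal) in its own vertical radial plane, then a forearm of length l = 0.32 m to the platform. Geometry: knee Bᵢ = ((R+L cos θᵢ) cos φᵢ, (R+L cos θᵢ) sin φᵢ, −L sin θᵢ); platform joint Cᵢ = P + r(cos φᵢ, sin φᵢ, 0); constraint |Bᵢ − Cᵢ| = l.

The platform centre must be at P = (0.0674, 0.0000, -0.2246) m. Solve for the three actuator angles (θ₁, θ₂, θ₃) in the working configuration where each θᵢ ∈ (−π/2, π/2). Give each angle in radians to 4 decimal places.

θ₁ = -0.2613, θ₂ = 0.7852, θ₃ = 0.7852

arm 1 (φ=0.0°): x'=0.0674, y'=0.0000
  e−x'=0.1026;  (l²−L²−(e−x')²−y'²−z²)/2L = 0.1571
  √(A²+B²)=0.2469;  θ1 = -1.1423+0.8810 ≈ -0.2613
rotate P by −φ2: (-0.0337, -0.0584, -0.2246)
  A cos θ + B sin θ = C:  0.2037·cos θ + -0.2246·sin θ = -0.0147
  θ2 = atan2(B,A) + arccos(C/0.3032) = 0.7852
arm 3 (φ=240.0°): x'=-0.0337, y'=0.0584
  e−x'=0.2037;  (l²−L²−(e−x')²−y'²−z²)/2L = -0.0147
  θ3 = atan2(B,A) + arccos(C/0.3032) = 0.7852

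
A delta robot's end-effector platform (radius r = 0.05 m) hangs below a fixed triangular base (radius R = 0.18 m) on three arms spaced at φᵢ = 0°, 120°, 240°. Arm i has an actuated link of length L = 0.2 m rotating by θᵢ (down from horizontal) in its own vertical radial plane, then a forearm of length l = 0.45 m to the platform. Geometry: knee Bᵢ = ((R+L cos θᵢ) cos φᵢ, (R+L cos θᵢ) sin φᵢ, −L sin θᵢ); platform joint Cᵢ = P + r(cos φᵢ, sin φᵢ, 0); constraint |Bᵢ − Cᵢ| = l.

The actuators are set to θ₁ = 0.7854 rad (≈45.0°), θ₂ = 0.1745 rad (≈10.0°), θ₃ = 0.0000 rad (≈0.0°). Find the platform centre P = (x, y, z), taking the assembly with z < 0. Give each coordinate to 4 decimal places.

S1 = (0.2714·cos0.0°, 0.2714·sin0.0°, -0.1414) = (0.2714, 0.0000, -0.1414)
arm 2 at φ=120.0°: ρ2 = 0.3270;  S2 = (-0.1635, 0.2832, -0.0347)
arm 3 at φ=240.0°: ρ3 = 0.3300;  S3 = (-0.1650, -0.2858, 0.0000)
eliminate P² terms by subtracting sphere 1 from 2 and 3
linear system: -0.8698x+0.5663y = 0.0144−0.2134z; -0.8728x+-0.5716y = 0.0152−0.2828z
det = 0.9915;  x = -0.0170+0.2846z,  y = -0.0006+0.0603z
quadratic in z: (1.0846)z²+(0.1186)z+(-0.0993)=0, √Δ=0.6670 → z ∈ {-0.3621, 0.2528}; z = -0.3621 (taking z<0)
x = -0.1201, y = -0.0225

(-0.1201, -0.0225, -0.3621)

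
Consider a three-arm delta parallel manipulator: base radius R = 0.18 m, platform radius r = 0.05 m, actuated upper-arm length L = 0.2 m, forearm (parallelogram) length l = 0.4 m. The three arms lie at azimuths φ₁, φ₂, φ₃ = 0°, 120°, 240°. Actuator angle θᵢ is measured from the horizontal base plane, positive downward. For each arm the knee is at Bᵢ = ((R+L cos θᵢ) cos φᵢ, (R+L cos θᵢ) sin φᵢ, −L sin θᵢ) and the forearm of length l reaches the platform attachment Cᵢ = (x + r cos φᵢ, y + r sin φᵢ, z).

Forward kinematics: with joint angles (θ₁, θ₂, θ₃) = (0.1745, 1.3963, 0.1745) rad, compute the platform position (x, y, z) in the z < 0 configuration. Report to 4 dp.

arm 1 at φ=0.0°: (R−r)+L cos θ1 = 0.3270;  O1 = (0.3270, 0.0000, -0.0347)
φ2=120.0°: virtual centre (-0.0824, 0.1427, -0.1970), radius l
O3 = (0.3270·cos240.0°, 0.3270·sin240.0°, -0.0347) = (-0.1635, -0.2832, -0.0347)
|O₂|²−|O₁|² = -0.0422;  |O₃|²−|O₁|² = 0.0000
linear system: -0.8186x+0.2853y = -0.0422−-0.3245z; -0.9809x+-0.5663y = 0.0000−0.0000z
det = 0.7435;  x = 0.0321+-0.2472z,  y = -0.0557+0.4281z
quadratic in z: (1.2444)z²+(0.1675)z+(-0.0688)=0, √Δ=0.6086 → z ∈ {-0.3119, 0.1772}; z = -0.3119 (taking z<0)
x = 0.1092, y = -0.1892

(0.1092, -0.1892, -0.3119)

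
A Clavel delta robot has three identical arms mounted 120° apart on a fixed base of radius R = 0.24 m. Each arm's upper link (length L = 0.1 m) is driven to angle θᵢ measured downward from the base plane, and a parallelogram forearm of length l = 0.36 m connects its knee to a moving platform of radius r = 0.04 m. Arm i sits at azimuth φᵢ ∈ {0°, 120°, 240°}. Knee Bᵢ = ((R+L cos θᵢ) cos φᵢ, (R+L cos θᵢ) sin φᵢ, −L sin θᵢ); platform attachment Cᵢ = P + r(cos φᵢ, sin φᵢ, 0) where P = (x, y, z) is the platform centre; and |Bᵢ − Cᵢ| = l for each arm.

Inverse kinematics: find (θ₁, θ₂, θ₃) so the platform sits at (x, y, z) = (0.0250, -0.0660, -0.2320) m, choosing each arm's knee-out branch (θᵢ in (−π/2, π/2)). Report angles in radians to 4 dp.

θ₁ = 0.0878, θ₂ = 0.9598, θ₃ = -0.1746

φ1=0.0° → target in arm frame (0.0250, -0.0660)
  e−x'=0.1750;  (l²−L²−(e−x')²−y'²−z²)/2L = 0.1540
  √(A²+B²)=0.2906;  θ1 = -0.9245+1.0124 ≈ 0.0878
φ2=120.0° → target in arm frame (-0.0697, 0.0113)
  A cos θ + B sin θ = C:  0.2697·cos θ + -0.2320·sin θ = -0.0353
  θ2 = atan2(B,A) + arccos(C/0.3557) = 0.9598
arm 3 (φ=240.0°): x'=0.0447, y'=0.0547
  A cos θ + B sin θ = C:  0.1553·cos θ + -0.2320·sin θ = 0.1933
  γ=atan2(-0.2320,0.1553)=-0.9808;  ψ=arccos(0.6923)=0.8061;  θ3=γ+ψ≈-0.1746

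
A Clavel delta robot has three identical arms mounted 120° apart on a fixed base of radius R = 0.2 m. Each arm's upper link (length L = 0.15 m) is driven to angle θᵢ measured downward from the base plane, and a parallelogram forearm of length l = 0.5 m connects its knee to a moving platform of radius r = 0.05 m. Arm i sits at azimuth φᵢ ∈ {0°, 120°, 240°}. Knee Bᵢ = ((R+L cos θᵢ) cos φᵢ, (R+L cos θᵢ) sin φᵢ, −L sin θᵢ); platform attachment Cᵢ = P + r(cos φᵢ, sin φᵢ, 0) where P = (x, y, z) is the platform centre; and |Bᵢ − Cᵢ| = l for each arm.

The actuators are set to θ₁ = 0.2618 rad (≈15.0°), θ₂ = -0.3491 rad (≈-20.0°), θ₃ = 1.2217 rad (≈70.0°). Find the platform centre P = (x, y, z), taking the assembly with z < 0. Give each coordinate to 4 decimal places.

(0.0439, 0.2212, -0.4104)

arm 1 at φ=0.0°: e+L cos θ1 = 0.2949;  centre 1 = (0.2949, 0.0000, -0.0388)
φ2=120.0°: virtual centre (-0.1455, 0.2520, 0.0513), radius l
centre 3 = (0.2013·cos240.0°, 0.2013·sin240.0°, -0.1410) = (-0.1007, -0.1743, -0.1410)
subtract pairs → two planes through P
[-0.8807 0.5039 0.1803]·P = -0.0012;  [-0.7911 -0.3487 -0.2043]·P = -0.0281
Cramer: x(z) = 0.0206-0.0568z;  y(z) = 0.0337-0.4570z
into |P−centre ₁|² = l²: 1.2120z² + 0.0780z + -0.1721 = 0;  Δ = 0.8406;  z = -0.4104 or 0.3461 → z<0 root = -0.4104
x = 0.0439, y = 0.2212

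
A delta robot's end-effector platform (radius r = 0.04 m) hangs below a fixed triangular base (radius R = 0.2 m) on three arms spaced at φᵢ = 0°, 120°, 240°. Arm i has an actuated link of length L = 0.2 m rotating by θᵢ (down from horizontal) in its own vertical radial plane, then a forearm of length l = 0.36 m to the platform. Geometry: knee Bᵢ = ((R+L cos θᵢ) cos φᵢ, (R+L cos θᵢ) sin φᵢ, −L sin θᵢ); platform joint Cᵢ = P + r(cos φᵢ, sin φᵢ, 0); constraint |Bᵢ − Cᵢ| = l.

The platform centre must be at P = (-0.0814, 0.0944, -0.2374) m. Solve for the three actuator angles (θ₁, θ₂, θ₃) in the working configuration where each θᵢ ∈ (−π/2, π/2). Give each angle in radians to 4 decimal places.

φ1=0.0° → target in arm frame (-0.0814, 0.0944)
  A cos θ + B sin θ = C:  0.2414·cos θ + -0.2374·sin θ = -0.0849
  θ1 = atan2(B,A) + arccos(C/0.3386) = 1.0471
φ2=120.0° → target in arm frame (0.1225, 0.0233)
  A cos θ + B sin θ = C:  0.0375·cos θ + -0.2374·sin θ = 0.0782
  γ=atan2(-0.2374,0.0375)=-1.4139;  ψ=arccos(0.3254)=1.2393;  θ2=γ+ψ≈-0.1746
rotate P by −φ3: (-0.0411, -0.1177, -0.2374)
  e−x'=0.2011;  (l²−L²−(e−x')²−y'²−z²)/2L = -0.0526
  θ3 = atan2(B,A) + arccos(C/0.3111) = 0.8725

θ₁ = 1.0471, θ₂ = -0.1746, θ₃ = 0.8725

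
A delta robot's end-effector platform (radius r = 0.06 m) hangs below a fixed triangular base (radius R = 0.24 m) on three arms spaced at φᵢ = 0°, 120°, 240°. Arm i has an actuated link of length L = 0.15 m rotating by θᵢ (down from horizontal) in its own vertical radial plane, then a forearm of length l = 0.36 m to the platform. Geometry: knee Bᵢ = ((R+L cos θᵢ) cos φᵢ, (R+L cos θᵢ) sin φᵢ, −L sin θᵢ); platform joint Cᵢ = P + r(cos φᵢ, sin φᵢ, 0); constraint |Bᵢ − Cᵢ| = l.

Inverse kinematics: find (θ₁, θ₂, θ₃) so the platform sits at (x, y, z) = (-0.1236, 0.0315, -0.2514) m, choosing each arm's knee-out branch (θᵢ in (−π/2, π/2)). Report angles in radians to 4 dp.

θ₁ = 1.3089, θ₂ = -0.0003, θ₃ = 0.4366

rotate P by −φ1: (-0.1236, 0.0315, -0.2514)
  A=0.3036, B=-0.2514, C=(l²−L²−A²−y'²−z²)/(2L)=-0.1642
  √(A²+B²)=0.3942;  θ1 = -0.6916+2.0005 ≈ 1.3089
rotate P by −φ2: (0.0891, 0.0913, -0.2514)
  e−x'=0.0909;  (l²−L²−(e−x')²−y'²−z²)/2L = 0.0910
  θ2 = atan2(B,A) + arccos(C/0.2673) = -0.0003
rotate P by −φ3: (0.0345, -0.1228, -0.2514)
  A=0.1455, B=-0.2514, C=(l²−L²−A²−y'²−z²)/(2L)=0.0255
  γ=atan2(-0.2514,0.1455)=-1.0462;  ψ=arccos(0.0879)=1.4828;  θ3=γ+ψ≈0.4366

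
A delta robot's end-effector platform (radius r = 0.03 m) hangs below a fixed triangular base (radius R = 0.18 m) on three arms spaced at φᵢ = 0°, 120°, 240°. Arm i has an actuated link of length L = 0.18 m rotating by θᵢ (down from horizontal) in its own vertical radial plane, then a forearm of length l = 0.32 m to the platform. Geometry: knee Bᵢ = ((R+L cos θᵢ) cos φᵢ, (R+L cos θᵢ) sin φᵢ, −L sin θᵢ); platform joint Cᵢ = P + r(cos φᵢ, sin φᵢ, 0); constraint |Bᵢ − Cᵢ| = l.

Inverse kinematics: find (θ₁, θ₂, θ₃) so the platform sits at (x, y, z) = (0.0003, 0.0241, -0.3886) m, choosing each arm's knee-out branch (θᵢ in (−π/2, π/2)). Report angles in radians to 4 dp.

rotate P by −φ1: (0.0003, 0.0241, -0.3886)
  e−x'=0.1497;  (l²−L²−(e−x')²−y'²−z²)/2L = -0.2889
  γ=atan2(-0.3886,0.1497)=-1.2031;  ψ=arccos(-0.6937)=2.3374;  θ1=γ+ψ≈1.1344
φ2=120.0° → target in arm frame (0.0207, -0.0123)
  e−x'=0.1293;  (l²−L²−(e−x')²−y'²−z²)/2L = -0.2719
  √(A²+B²)=0.4095;  θ2 = -1.2496+2.2968 ≈ 1.0471
φ3=240.0° → target in arm frame (-0.0210, -0.0118)
  A cos θ + B sin θ = C:  0.1710·cos θ + -0.3886·sin θ = -0.3067
  γ=atan2(-0.3886,0.1710)=-1.1562;  ψ=arccos(-0.7223)=2.3779;  θ3=γ+ψ≈1.2217

θ₁ = 1.1344, θ₂ = 1.0471, θ₃ = 1.2217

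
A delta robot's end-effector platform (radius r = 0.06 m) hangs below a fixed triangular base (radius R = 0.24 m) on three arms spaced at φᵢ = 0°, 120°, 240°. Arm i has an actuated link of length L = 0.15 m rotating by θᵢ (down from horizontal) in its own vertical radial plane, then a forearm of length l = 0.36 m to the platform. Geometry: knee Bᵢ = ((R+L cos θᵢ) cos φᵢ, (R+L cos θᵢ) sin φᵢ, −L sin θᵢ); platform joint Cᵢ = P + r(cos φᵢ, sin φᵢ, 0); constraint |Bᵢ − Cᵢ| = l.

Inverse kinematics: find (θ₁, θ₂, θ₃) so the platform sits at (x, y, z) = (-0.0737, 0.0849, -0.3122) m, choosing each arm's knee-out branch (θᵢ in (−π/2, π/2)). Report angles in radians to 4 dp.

rotate P by −φ1: (-0.0737, 0.0849, -0.3122)
  A cos θ + B sin θ = C:  0.2537·cos θ + -0.3122·sin θ = -0.2065
  γ=atan2(-0.3122,0.2537)=-0.8884;  ψ=arccos(-0.5132)=2.1098;  θ1=γ+ψ≈1.2213
φ2=120.0° → target in arm frame (0.1104, 0.0214)
  A=0.0696, B=-0.3122, C=(l²−L²−A²−y'²−z²)/(2L)=0.0144
  √(A²+B²)=0.3199;  θ2 = -1.3514+1.5257 ≈ 0.1743
rotate P by −φ3: (-0.0367, -0.1063, -0.3122)
  A cos θ + B sin θ = C:  0.2167·cos θ + -0.3122·sin θ = -0.1620
  θ3 = atan2(B,A) + arccos(C/0.3800) = 1.0472

θ₁ = 1.2213, θ₂ = 0.1743, θ₃ = 1.0472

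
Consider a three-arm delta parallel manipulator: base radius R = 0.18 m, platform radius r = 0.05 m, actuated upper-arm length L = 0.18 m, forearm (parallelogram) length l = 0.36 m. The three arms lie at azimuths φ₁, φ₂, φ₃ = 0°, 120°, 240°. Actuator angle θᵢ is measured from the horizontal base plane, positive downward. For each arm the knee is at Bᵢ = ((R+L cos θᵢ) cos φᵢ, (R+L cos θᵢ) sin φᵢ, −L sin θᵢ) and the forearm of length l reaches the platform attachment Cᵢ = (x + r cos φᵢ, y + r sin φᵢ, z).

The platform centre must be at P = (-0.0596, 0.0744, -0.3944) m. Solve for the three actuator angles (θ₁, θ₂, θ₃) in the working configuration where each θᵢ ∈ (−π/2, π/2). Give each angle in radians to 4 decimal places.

θ₁ = 1.1345, θ₂ = 0.5236, θ₃ = 1.0473

rotate P by −φ1: (-0.0596, 0.0744, -0.3944)
  A=0.1896, B=-0.3944, C=(l²−L²−A²−y'²−z²)/(2L)=-0.2773
  γ=atan2(-0.3944,0.1896)=-1.1227;  ψ=arccos(-0.6337)=2.2571;  θ1=γ+ψ≈1.1345
φ2=120.0° → target in arm frame (0.0942, 0.0144)
  A cos θ + B sin θ = C:  0.0358·cos θ + -0.3944·sin θ = -0.1662
  γ=atan2(-0.3944,0.0358)=-1.4804;  ψ=arccos(-0.4197)=2.0039;  θ2=γ+ψ≈0.5236
φ3=240.0° → target in arm frame (-0.0346, -0.0888)
  A=0.1646, B=-0.3944, C=(l²−L²−A²−y'²−z²)/(2L)=-0.2593
  γ=atan2(-0.3944,0.1646)=-1.1754;  ψ=arccos(-0.6067)=2.2227;  θ3=γ+ψ≈1.0473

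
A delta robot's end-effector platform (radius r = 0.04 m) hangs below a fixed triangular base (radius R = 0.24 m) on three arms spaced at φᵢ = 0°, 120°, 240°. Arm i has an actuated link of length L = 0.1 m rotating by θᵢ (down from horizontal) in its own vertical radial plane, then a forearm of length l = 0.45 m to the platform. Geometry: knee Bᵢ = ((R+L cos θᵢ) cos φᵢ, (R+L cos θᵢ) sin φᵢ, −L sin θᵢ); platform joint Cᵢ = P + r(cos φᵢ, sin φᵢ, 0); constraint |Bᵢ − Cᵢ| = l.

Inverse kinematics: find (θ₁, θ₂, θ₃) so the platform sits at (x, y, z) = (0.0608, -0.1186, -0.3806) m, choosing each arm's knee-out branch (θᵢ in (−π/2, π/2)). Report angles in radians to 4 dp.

rotate P by −φ1: (0.0608, -0.1186, -0.3806)
  A=0.1392, B=-0.3806, C=(l²−L²−A²−y'²−z²)/(2L)=0.0710
  θ1 = atan2(B,A) + arccos(C/0.4053) = 0.1745
φ2=120.0° → target in arm frame (-0.1331, 0.0066)
  A cos θ + B sin θ = C:  0.3331·cos θ + -0.3806·sin θ = -0.3168
  √(A²+B²)=0.5058;  θ2 = -0.8518+2.2477 ≈ 1.3959
φ3=240.0° → target in arm frame (0.0723, 0.1120)
  A=0.1277, B=-0.3806, C=(l²−L²−A²−y'²−z²)/(2L)=0.0940
  γ=atan2(-0.3806,0.1277)=-1.2471;  ψ=arccos(0.2342)=1.3344;  θ3=γ+ψ≈0.0873

θ₁ = 0.1745, θ₂ = 1.3959, θ₃ = 0.0873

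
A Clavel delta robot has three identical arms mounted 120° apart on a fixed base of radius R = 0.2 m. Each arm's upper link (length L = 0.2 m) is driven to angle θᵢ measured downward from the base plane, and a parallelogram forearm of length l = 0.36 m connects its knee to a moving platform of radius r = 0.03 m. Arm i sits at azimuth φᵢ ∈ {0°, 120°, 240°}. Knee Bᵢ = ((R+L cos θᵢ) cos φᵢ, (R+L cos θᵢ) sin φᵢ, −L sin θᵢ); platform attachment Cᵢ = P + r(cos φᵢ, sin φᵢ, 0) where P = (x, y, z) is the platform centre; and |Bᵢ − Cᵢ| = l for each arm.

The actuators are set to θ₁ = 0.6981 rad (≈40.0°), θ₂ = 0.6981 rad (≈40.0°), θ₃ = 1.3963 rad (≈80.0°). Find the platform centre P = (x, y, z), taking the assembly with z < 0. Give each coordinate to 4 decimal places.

(0.0603, 0.1044, -0.3512)

φ1=0.0°: virtual centre (0.3232, 0.0000, -0.1286), radius l
φ2=120.0°: virtual centre (-0.1616, 0.2799, -0.1286), radius l
arm 3 at φ=240.0°: e+L cos θ3 = 0.2047;  centre 3 = (-0.1024, -0.1773, -0.1970)
subtract pairs → two planes through P
plane₁₂: -0.9696x+0.5598y+0.0000z = 0.0000
Cramer: x(z) = 0.0275-0.0934z;  y(z) = 0.0476-0.1617z
sphere 1 gives Az²+Bz+C=0 with A=1.0349, B=0.2969, C=-0.0234;  B²−4AC=0.1848;  roots -0.3512, 0.0643;  negative root z = -0.3512
x = 0.0603, y = 0.1044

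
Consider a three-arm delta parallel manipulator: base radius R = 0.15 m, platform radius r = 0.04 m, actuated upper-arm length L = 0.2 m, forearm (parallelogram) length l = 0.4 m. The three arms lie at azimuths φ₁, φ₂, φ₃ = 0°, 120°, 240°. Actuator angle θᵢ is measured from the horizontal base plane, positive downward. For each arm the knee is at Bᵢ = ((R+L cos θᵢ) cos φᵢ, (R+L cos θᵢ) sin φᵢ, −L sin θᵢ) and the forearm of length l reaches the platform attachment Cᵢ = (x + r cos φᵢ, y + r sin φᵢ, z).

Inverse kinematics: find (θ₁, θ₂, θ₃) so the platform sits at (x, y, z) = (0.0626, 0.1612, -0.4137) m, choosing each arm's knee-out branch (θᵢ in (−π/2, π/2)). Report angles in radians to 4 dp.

arm 1 (φ=0.0°): x'=0.0626, y'=0.1612
  e−x'=0.0474;  (l²−L²−(e−x')²−y'²−z²)/2L = -0.1984
  √(A²+B²)=0.4164;  θ1 = -1.4567+2.0676 ≈ 0.6108
rotate P by −φ2: (0.1083, -0.1348, -0.4137)
  A cos θ + B sin θ = C:  0.0017·cos θ + -0.4137·sin θ = -0.1733
  γ=atan2(-0.4137,0.0017)=-1.5667;  ψ=arccos(-0.4189)=2.0031;  θ2=γ+ψ≈0.4364
rotate P by −φ3: (-0.1709, -0.0264, -0.4137)
  A=0.2809, B=-0.4137, C=(l²−L²−A²−y'²−z²)/(2L)=-0.3269
  √(A²+B²)=0.5001;  θ3 = -0.9743+2.2832 ≈ 1.3089

θ₁ = 0.6108, θ₂ = 0.4364, θ₃ = 1.3089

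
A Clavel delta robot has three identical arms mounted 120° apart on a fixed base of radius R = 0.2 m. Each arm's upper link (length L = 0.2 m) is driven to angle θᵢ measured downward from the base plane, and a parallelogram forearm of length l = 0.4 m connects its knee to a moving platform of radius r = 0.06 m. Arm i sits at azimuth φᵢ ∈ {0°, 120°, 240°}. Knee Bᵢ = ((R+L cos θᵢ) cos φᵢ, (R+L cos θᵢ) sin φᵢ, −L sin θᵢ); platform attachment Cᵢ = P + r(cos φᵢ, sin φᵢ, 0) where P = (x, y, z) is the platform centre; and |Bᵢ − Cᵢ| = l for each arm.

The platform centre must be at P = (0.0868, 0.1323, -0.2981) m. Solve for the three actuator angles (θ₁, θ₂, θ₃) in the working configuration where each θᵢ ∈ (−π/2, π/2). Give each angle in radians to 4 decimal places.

arm 1 (φ=0.0°): x'=0.0868, y'=0.1323
  A cos θ + B sin θ = C:  0.0532·cos θ + -0.2981·sin θ = 0.0270
  θ1 = atan2(B,A) + arccos(C/0.3028) = 0.0873
rotate P by −φ2: (0.0712, -0.1413, -0.2981)
  A cos θ + B sin θ = C:  0.0688·cos θ + -0.2981·sin θ = 0.0161
  √(A²+B²)=0.3059;  θ2 = -1.3439+1.5182 ≈ 0.1744
arm 3 (φ=240.0°): x'=-0.1580, y'=0.0090
  A=0.2980, B=-0.2981, C=(l²−L²−A²−y'²−z²)/(2L)=-0.1443
  √(A²+B²)=0.4215;  θ3 = -0.7856+1.9203 ≈ 1.1347

θ₁ = 0.0873, θ₂ = 0.1744, θ₃ = 1.1347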